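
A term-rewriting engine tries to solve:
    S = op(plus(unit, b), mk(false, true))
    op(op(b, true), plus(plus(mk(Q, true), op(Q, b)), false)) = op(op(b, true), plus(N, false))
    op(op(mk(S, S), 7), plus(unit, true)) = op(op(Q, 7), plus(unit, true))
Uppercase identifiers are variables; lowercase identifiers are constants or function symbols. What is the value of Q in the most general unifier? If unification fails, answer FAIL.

mk(op(plus(unit, b), mk(false, true)), op(plus(unit, b), mk(false, true)))

Bind S := op(plus(unit, b), mk(false, true)); substituting into the one remaining equation that mentions S gives: op(op(mk(op(plus(unit, b), mk(false, true)), op(plus(unit, b), mk(false, true))), 7), plus(unit, true)) = op(op(Q, 7), plus(unit, true)).
Decompose op/2: op(b, true) = op(b, true),  plus(plus(mk(Q, true), op(Q, b)), false) = plus(N, false).
Delete trivial equation op(b, true) = op(b, true).
Decompose plus/2: plus(mk(Q, true), op(Q, b)) = N,  false = false.
Bind N := plus(mk(Q, true), op(Q, b)); no other remaining equation mentions N.
Delete trivial equation false = false.
Decompose op/2: op(mk(op(plus(unit, b), mk(false, true)), op(plus(unit, b), mk(false, true))), 7) = op(Q, 7),  plus(unit, true) = plus(unit, true).
Decompose op/2: mk(op(plus(unit, b), mk(false, true)), op(plus(unit, b), mk(false, true))) = Q,  7 = 7.
Bind Q := mk(op(plus(unit, b), mk(false, true)), op(plus(unit, b), mk(false, true))); no other remaining equation mentions Q. Substituting into the earlier binding gives N := plus(mk(mk(op(plus(unit, b), mk(false, true)), op(plus(unit, b), mk(false, true))), true), op(mk(op(plus(unit, b), mk(false, true)), op(plus(unit, b), mk(false, true))), b)).
Delete trivial equation 7 = 7.
Delete trivial equation plus(unit, true) = plus(unit, true).
MGU = { S := op(plus(unit, b), mk(false, true)), N := plus(mk(mk(op(plus(unit, b), mk(false, true)), op(plus(unit, b), mk(false, true))), true), op(mk(op(plus(unit, b), mk(false, true)), op(plus(unit, b), mk(false, true))), b)), Q := mk(op(plus(unit, b), mk(false, true)), op(plus(unit, b), mk(false, true))) }, so Q := mk(op(plus(unit, b), mk(false, true)), op(plus(unit, b), mk(false, true))).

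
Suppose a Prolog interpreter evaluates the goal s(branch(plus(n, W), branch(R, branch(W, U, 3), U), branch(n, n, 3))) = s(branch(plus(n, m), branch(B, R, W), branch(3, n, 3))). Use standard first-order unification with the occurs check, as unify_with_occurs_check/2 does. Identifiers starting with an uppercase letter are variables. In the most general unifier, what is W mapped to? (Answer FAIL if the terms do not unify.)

FAIL

Decompose s/1: branch(plus(n, W), branch(R, branch(W, U, 3), U), branch(n, n, 3)) = branch(plus(n, m), branch(B, R, W), branch(3, n, 3)).
Decompose branch/3: plus(n, W) = plus(n, m),  branch(R, branch(W, U, 3), U) = branch(B, R, W),  branch(n, n, 3) = branch(3, n, 3).
Decompose plus/2: n = n,  W = m.
Delete trivial equation n = n.
Bind W := m; substituting into the one remaining equation that mentions W gives: branch(R, branch(m, U, 3), U) = branch(B, R, m).
Decompose branch/3: R = B,  branch(m, U, 3) = R,  U = m.
Bind R := B; substituting into the one remaining equation that mentions R gives: branch(m, U, 3) = B.
Bind B := branch(m, U, 3); no other remaining equation mentions B. Substituting into the earlier binding gives R := branch(m, U, 3).
Bind U := m; no other remaining equation mentions U. Substituting into the earlier bindings gives R := branch(m, m, 3), B := branch(m, m, 3).
Decompose branch/3: n = 3,  n = n,  3 = 3.
Clash: constants n and 3 differ; no unifier exists.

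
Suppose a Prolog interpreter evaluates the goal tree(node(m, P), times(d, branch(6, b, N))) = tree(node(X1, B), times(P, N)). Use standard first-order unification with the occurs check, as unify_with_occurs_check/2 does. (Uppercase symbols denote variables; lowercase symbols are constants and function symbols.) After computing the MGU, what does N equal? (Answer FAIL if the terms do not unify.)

Decompose tree/2: node(m, P) = node(X1, B),  times(d, branch(6, b, N)) = times(P, N).
Decompose node/2: m = X1,  P = B.
Bind X1 := m; no other remaining equation mentions X1.
Bind P := B; substituting into the remaining equation gives: times(d, branch(6, b, N)) = times(B, N).
Decompose times/2: d = B,  branch(6, b, N) = N.
Bind B := d; no other remaining equation mentions B. Substituting into the earlier binding gives P := d.
Occurs check fails: N occurs in branch(6, b, N); the equation N = branch(6, b, N) has no finite solution.

FAIL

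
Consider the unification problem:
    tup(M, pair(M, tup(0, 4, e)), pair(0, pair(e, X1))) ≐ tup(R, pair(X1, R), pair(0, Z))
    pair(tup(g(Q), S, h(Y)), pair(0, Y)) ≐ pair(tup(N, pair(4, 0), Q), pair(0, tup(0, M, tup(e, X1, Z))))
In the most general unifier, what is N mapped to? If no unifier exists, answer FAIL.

Decompose tup/3: M ≐ R,  pair(M, tup(0, 4, e)) ≐ pair(X1, R),  pair(0, pair(e, X1)) ≐ pair(0, Z).
Bind M := R; substituting into the 2 remaining equations that mention M gives: pair(R, tup(0, 4, e)) ≐ pair(X1, R),  pair(tup(g(Q), S, h(Y)), pair(0, Y)) ≐ pair(tup(N, pair(4, 0), Q), pair(0, tup(0, R, tup(e, X1, Z)))).
Decompose pair/2: R ≐ X1,  tup(0, 4, e) ≐ R.
Bind R := X1; substituting into the 2 remaining equations that mention R gives: tup(0, 4, e) ≐ X1,  pair(tup(g(Q), S, h(Y)), pair(0, Y)) ≐ pair(tup(N, pair(4, 0), Q), pair(0, tup(0, X1, tup(e, X1, Z)))). Substituting into the earlier binding gives M := X1.
Bind X1 := tup(0, 4, e); substituting into the remaining equations gives: pair(0, pair(e, tup(0, 4, e))) ≐ pair(0, Z),  pair(tup(g(Q), S, h(Y)), pair(0, Y)) ≐ pair(tup(N, pair(4, 0), Q), pair(0, tup(0, tup(0, 4, e), tup(e, tup(0, 4, e), Z)))). Substituting into the earlier bindings gives M := tup(0, 4, e), R := tup(0, 4, e).
Decompose pair/2: 0 ≐ 0,  pair(e, tup(0, 4, e)) ≐ Z.
Delete trivial equation 0 ≐ 0.
Bind Z := pair(e, tup(0, 4, e)); substituting into the remaining equation gives: pair(tup(g(Q), S, h(Y)), pair(0, Y)) ≐ pair(tup(N, pair(4, 0), Q), pair(0, tup(0, tup(0, 4, e), tup(e, tup(0, 4, e), pair(e, tup(0, 4, e)))))).
Decompose pair/2: tup(g(Q), S, h(Y)) ≐ tup(N, pair(4, 0), Q),  pair(0, Y) ≐ pair(0, tup(0, tup(0, 4, e), tup(e, tup(0, 4, e), pair(e, tup(0, 4, e))))).
Decompose tup/3: g(Q) ≐ N,  S ≐ pair(4, 0),  h(Y) ≐ Q.
Bind N := g(Q); no other remaining equation mentions N.
Bind S := pair(4, 0); no other remaining equation mentions S.
Bind Q := h(Y); no other remaining equation mentions Q. Substituting into the earlier binding gives N := g(h(Y)).
Decompose pair/2: 0 ≐ 0,  Y ≐ tup(0, tup(0, 4, e), tup(e, tup(0, 4, e), pair(e, tup(0, 4, e)))).
Delete trivial equation 0 ≐ 0.
Bind Y := tup(0, tup(0, 4, e), tup(e, tup(0, 4, e), pair(e, tup(0, 4, e)))). Substituting into the earlier bindings gives N := g(h(tup(0, tup(0, 4, e), tup(e, tup(0, 4, e), pair(e, tup(0, 4, e)))))), Q := h(tup(0, tup(0, 4, e), tup(e, tup(0, 4, e), pair(e, tup(0, 4, e))))).
MGU = { M ↦ tup(0, 4, e), R ↦ tup(0, 4, e), X1 ↦ tup(0, 4, e), Z ↦ pair(e, tup(0, 4, e)), N ↦ g(h(tup(0, tup(0, 4, e), tup(e, tup(0, 4, e), pair(e, tup(0, 4, e)))))), S ↦ pair(4, 0), Q ↦ h(tup(0, tup(0, 4, e), tup(e, tup(0, 4, e), pair(e, tup(0, 4, e))))), Y ↦ tup(0, tup(0, 4, e), tup(e, tup(0, 4, e), pair(e, tup(0, 4, e)))) }, so N ↦ g(h(tup(0, tup(0, 4, e), tup(e, tup(0, 4, e), pair(e, tup(0, 4, e)))))).

g(h(tup(0, tup(0, 4, e), tup(e, tup(0, 4, e), pair(e, tup(0, 4, e))))))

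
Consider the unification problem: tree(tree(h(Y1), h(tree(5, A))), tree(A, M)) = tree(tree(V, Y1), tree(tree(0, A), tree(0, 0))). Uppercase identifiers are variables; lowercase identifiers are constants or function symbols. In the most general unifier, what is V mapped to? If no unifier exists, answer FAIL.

FAIL

Decompose tree/2: tree(h(Y1), h(tree(5, A))) = tree(V, Y1),  tree(A, M) = tree(tree(0, A), tree(0, 0)).
Decompose tree/2: h(Y1) = V,  h(tree(5, A)) = Y1.
Bind V := h(Y1); no other remaining equation mentions V.
Bind Y1 := h(tree(5, A)); no other remaining equation mentions Y1. Substituting into the earlier binding gives V := h(h(tree(5, A))).
Decompose tree/2: A = tree(0, A),  M = tree(0, 0).
Occurs check fails: A occurs in tree(0, A); the equation A = tree(0, A) has no finite solution.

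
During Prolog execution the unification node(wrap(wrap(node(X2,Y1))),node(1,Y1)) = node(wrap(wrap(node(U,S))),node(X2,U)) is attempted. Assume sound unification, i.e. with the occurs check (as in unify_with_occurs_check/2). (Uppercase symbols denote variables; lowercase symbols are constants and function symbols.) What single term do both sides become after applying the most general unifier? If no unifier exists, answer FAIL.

node(wrap(wrap(node(1,1))),node(1,1))

Decompose node/2: wrap(wrap(node(X2,Y1))) = wrap(wrap(node(U,S))),  node(1,Y1) = node(X2,U).
Decompose wrap/1: wrap(node(X2,Y1)) = wrap(node(U,S)).
Decompose wrap/1: node(X2,Y1) = node(U,S).
Decompose node/2: X2 = U,  Y1 = S.
Bind X2 := U; substituting into the one remaining equation that mentions X2 gives: node(1,Y1) = node(U,U).
Bind Y1 := S; substituting into the remaining equation gives: node(1,S) = node(U,U).
Decompose node/2: 1 = U,  S = U.
Bind U := 1; substituting into the remaining equation gives: S = 1. Substituting into the earlier binding gives X2 := 1.
Bind S := 1. Substituting into the earlier binding gives Y1 := 1.
Applying the MGU to either side gives node(wrap(wrap(node(1,1))),node(1,1)).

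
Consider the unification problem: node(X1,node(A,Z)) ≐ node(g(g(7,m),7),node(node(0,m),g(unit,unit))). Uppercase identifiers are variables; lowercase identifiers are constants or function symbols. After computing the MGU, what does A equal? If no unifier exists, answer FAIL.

node(0,m)

Decompose node/2: X1 ≐ g(g(7,m),7),  node(A,Z) ≐ node(node(0,m),g(unit,unit)).
Bind X1 := g(g(7,m),7); no other remaining equation mentions X1.
Decompose node/2: A ≐ node(0,m),  Z ≐ g(unit,unit).
Bind A := node(0,m); no other remaining equation mentions A.
Bind Z := g(unit,unit).
MGU = { X1 := g(g(7,m),7), A := node(0,m), Z := g(unit,unit) }, so A := node(0,m).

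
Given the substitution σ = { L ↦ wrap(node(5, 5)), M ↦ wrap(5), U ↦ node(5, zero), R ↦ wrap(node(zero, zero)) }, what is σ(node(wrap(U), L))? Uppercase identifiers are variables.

Replace each occurrence of L with wrap(node(5, 5)).
Replace each occurrence of U with node(5, zero).
Result: node(wrap(node(5, zero)), wrap(node(5, 5))).

node(wrap(node(5, zero)), wrap(node(5, 5)))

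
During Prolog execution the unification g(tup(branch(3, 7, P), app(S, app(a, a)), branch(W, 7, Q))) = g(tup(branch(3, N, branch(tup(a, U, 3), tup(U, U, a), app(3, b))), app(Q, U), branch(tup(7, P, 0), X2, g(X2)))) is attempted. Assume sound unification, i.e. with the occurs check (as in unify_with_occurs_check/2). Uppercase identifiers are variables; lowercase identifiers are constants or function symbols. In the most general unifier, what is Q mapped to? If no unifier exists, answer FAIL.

g(7)

Decompose g/1: tup(branch(3, 7, P), app(S, app(a, a)), branch(W, 7, Q)) = tup(branch(3, N, branch(tup(a, U, 3), tup(U, U, a), app(3, b))), app(Q, U), branch(tup(7, P, 0), X2, g(X2))).
Decompose tup/3: branch(3, 7, P) = branch(3, N, branch(tup(a, U, 3), tup(U, U, a), app(3, b))),  app(S, app(a, a)) = app(Q, U),  branch(W, 7, Q) = branch(tup(7, P, 0), X2, g(X2)).
Decompose branch/3: 3 = 3,  7 = N,  P = branch(tup(a, U, 3), tup(U, U, a), app(3, b)).
Delete trivial equation 3 = 3.
Bind N := 7; no other remaining equation mentions N.
Bind P := branch(tup(a, U, 3), tup(U, U, a), app(3, b)); substituting into the one remaining equation that mentions P gives: branch(W, 7, Q) = branch(tup(7, branch(tup(a, U, 3), tup(U, U, a), app(3, b)), 0), X2, g(X2)).
Decompose app/2: S = Q,  app(a, a) = U.
Bind S := Q; no other remaining equation mentions S.
Bind U := app(a, a); substituting into the remaining equation gives: branch(W, 7, Q) = branch(tup(7, branch(tup(a, app(a, a), 3), tup(app(a, a), app(a, a), a), app(3, b)), 0), X2, g(X2)). Substituting into the earlier binding gives P := branch(tup(a, app(a, a), 3), tup(app(a, a), app(a, a), a), app(3, b)).
Decompose branch/3: W = tup(7, branch(tup(a, app(a, a), 3), tup(app(a, a), app(a, a), a), app(3, b)), 0),  7 = X2,  Q = g(X2).
Bind W := tup(7, branch(tup(a, app(a, a), 3), tup(app(a, a), app(a, a), a), app(3, b)), 0); no other remaining equation mentions W.
Bind X2 := 7; substituting into the remaining equation gives: Q = g(7).
Bind Q := g(7). Substituting into the earlier binding gives S := g(7).
MGU = { N = 7, P = branch(tup(a, app(a, a), 3), tup(app(a, a), app(a, a), a), app(3, b)), S = g(7), U = app(a, a), W = tup(7, branch(tup(a, app(a, a), 3), tup(app(a, a), app(a, a), a), app(3, b)), 0), X2 = 7, Q = g(7) }, so Q = g(7).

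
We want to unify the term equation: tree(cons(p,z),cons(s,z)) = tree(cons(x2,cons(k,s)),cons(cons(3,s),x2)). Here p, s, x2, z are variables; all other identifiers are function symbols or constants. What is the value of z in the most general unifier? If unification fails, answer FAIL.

Decompose tree/2: cons(p,z) = cons(x2,cons(k,s)),  cons(s,z) = cons(cons(3,s),x2).
Decompose cons/2: p = x2,  z = cons(k,s).
Bind p := x2; no other remaining equation mentions p.
Bind z := cons(k,s); substituting into the remaining equation gives: cons(s,cons(k,s)) = cons(cons(3,s),x2).
Decompose cons/2: s = cons(3,s),  cons(k,s) = x2.
Occurs check fails: s occurs in cons(3,s); the equation s = cons(3,s) has no finite solution.

FAIL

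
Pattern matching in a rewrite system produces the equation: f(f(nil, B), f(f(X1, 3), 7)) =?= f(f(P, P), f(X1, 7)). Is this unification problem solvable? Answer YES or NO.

Decompose f/2: f(nil, B) =?= f(P, P),  f(f(X1, 3), 7) =?= f(X1, 7).
Decompose f/2: nil =?= P,  B =?= P.
Bind P := nil; substituting into the one remaining equation that mentions P gives: B =?= nil.
Bind B := nil; no other remaining equation mentions B.
Decompose f/2: f(X1, 3) =?= X1,  7 =?= 7.
Occurs check fails: X1 occurs in f(X1, 3); the equation X1 =?= f(X1, 3) has no finite solution.

NO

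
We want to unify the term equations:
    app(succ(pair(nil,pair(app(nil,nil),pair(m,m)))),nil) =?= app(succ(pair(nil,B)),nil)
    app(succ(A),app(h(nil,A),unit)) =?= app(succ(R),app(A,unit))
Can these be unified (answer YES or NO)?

NO

Decompose app/2: succ(pair(nil,pair(app(nil,nil),pair(m,m)))) =?= succ(pair(nil,B)),  nil =?= nil.
Decompose succ/1: pair(nil,pair(app(nil,nil),pair(m,m))) =?= pair(nil,B).
Decompose pair/2: nil =?= nil,  pair(app(nil,nil),pair(m,m)) =?= B.
Delete trivial equation nil =?= nil.
Bind B := pair(app(nil,nil),pair(m,m)); no other remaining equation mentions B.
Delete trivial equation nil =?= nil.
Decompose app/2: succ(A) =?= succ(R),  app(h(nil,A),unit) =?= app(A,unit).
Decompose succ/1: A =?= R.
Bind A := R; substituting into the remaining equation gives: app(h(nil,R),unit) =?= app(R,unit).
Decompose app/2: h(nil,R) =?= R,  unit =?= unit.
Occurs check fails: R occurs in h(nil,R); the equation R =?= h(nil,R) has no finite solution.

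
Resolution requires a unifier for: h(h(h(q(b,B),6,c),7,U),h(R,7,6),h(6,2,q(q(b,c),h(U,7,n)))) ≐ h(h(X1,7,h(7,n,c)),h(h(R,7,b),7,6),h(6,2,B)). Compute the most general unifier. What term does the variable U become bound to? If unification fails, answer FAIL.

FAIL

Decompose h/3: h(h(q(b,B),6,c),7,U) ≐ h(X1,7,h(7,n,c)),  h(R,7,6) ≐ h(h(R,7,b),7,6),  h(6,2,q(q(b,c),h(U,7,n))) ≐ h(6,2,B).
Decompose h/3: h(q(b,B),6,c) ≐ X1,  7 ≐ 7,  U ≐ h(7,n,c).
Bind X1 := h(q(b,B),6,c); no other remaining equation mentions X1.
Delete trivial equation 7 ≐ 7.
Bind U := h(7,n,c); substituting into the one remaining equation that mentions U gives: h(6,2,q(q(b,c),h(h(7,n,c),7,n))) ≐ h(6,2,B).
Decompose h/3: R ≐ h(R,7,b),  7 ≐ 7,  6 ≐ 6.
Occurs check fails: R occurs in h(R,7,b); the equation R ≐ h(R,7,b) has no finite solution.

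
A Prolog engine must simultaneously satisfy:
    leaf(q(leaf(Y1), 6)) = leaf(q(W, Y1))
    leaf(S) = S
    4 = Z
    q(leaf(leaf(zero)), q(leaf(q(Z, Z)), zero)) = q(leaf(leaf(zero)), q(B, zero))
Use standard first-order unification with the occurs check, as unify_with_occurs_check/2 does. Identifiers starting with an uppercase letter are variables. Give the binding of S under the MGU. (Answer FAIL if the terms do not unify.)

FAIL

Decompose leaf/1: q(leaf(Y1), 6) = q(W, Y1).
Decompose q/2: leaf(Y1) = W,  6 = Y1.
Bind W := leaf(Y1); no other remaining equation mentions W.
Bind Y1 := 6; no other remaining equation mentions Y1. Substituting into the earlier binding gives W := leaf(6).
Occurs check fails: S occurs in leaf(S); the equation S = leaf(S) has no finite solution.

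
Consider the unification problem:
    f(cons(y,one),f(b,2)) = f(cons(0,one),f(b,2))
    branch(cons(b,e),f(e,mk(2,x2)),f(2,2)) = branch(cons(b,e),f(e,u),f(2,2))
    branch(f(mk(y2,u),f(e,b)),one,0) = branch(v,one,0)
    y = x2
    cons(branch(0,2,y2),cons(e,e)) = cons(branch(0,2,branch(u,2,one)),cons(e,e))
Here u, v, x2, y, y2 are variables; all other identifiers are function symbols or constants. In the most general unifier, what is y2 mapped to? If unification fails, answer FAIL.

Decompose f/2: cons(y,one) = cons(0,one),  f(b,2) = f(b,2).
Decompose cons/2: y = 0,  one = one.
Bind y := 0; substituting into the one remaining equation that mentions y gives: 0 = x2.
Delete trivial equation one = one.
Delete trivial equation f(b,2) = f(b,2).
Decompose branch/3: cons(b,e) = cons(b,e),  f(e,mk(2,x2)) = f(e,u),  f(2,2) = f(2,2).
Delete trivial equation cons(b,e) = cons(b,e).
Decompose f/2: e = e,  mk(2,x2) = u.
Delete trivial equation e = e.
Bind u := mk(2,x2); substituting into the 2 remaining equations that mention u gives: branch(f(mk(y2,mk(2,x2)),f(e,b)),one,0) = branch(v,one,0),  cons(branch(0,2,y2),cons(e,e)) = cons(branch(0,2,branch(mk(2,x2),2,one)),cons(e,e)).
Delete trivial equation f(2,2) = f(2,2).
Decompose branch/3: f(mk(y2,mk(2,x2)),f(e,b)) = v,  one = one,  0 = 0.
Bind v := f(mk(y2,mk(2,x2)),f(e,b)); no other remaining equation mentions v.
Delete trivial equation one = one.
Delete trivial equation 0 = 0.
Bind x2 := 0; substituting into the remaining equation gives: cons(branch(0,2,y2),cons(e,e)) = cons(branch(0,2,branch(mk(2,0),2,one)),cons(e,e)). Substituting into the earlier bindings gives u := mk(2,0), v := f(mk(y2,mk(2,0)),f(e,b)).
Decompose cons/2: branch(0,2,y2) = branch(0,2,branch(mk(2,0),2,one)),  cons(e,e) = cons(e,e).
Decompose branch/3: 0 = 0,  2 = 2,  y2 = branch(mk(2,0),2,one).
Delete trivial equation 0 = 0.
Delete trivial equation 2 = 2.
Bind y2 := branch(mk(2,0),2,one); no other remaining equation mentions y2. Substituting into the earlier binding gives v := f(mk(branch(mk(2,0),2,one),mk(2,0)),f(e,b)).
Delete trivial equation cons(e,e) = cons(e,e).
MGU = { y -> 0, u -> mk(2,0), v -> f(mk(branch(mk(2,0),2,one),mk(2,0)),f(e,b)), x2 -> 0, y2 -> branch(mk(2,0),2,one) }, so y2 -> branch(mk(2,0),2,one).

branch(mk(2,0),2,one)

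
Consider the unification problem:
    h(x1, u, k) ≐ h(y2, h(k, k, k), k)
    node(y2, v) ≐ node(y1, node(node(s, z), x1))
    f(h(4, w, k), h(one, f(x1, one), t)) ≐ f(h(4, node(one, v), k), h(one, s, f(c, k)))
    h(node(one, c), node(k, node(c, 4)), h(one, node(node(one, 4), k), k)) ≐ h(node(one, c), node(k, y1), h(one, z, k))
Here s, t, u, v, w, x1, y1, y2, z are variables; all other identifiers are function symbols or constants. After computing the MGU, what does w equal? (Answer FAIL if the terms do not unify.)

node(one, node(node(f(node(c, 4), one), node(node(one, 4), k)), node(c, 4)))

Decompose h/3: x1 ≐ y2,  u ≐ h(k, k, k),  k ≐ k.
Bind x1 := y2; substituting into the 2 remaining equations that mention x1 gives: node(y2, v) ≐ node(y1, node(node(s, z), y2)),  f(h(4, w, k), h(one, f(y2, one), t)) ≐ f(h(4, node(one, v), k), h(one, s, f(c, k))).
Bind u := h(k, k, k); no other remaining equation mentions u.
Delete trivial equation k ≐ k.
Decompose node/2: y2 ≐ y1,  v ≐ node(node(s, z), y2).
Bind y2 := y1; substituting into the 2 remaining equations that mention y2 gives: v ≐ node(node(s, z), y1),  f(h(4, w, k), h(one, f(y1, one), t)) ≐ f(h(4, node(one, v), k), h(one, s, f(c, k))). Substituting into the earlier binding gives x1 := y1.
Bind v := node(node(s, z), y1); substituting into the one remaining equation that mentions v gives: f(h(4, w, k), h(one, f(y1, one), t)) ≐ f(h(4, node(one, node(node(s, z), y1)), k), h(one, s, f(c, k))).
Decompose f/2: h(4, w, k) ≐ h(4, node(one, node(node(s, z), y1)), k),  h(one, f(y1, one), t) ≐ h(one, s, f(c, k)).
Decompose h/3: 4 ≐ 4,  w ≐ node(one, node(node(s, z), y1)),  k ≐ k.
Delete trivial equation 4 ≐ 4.
Bind w := node(one, node(node(s, z), y1)); no other remaining equation mentions w.
Delete trivial equation k ≐ k.
Decompose h/3: one ≐ one,  f(y1, one) ≐ s,  t ≐ f(c, k).
Delete trivial equation one ≐ one.
Bind s := f(y1, one); no other remaining equation mentions s. Substituting into the earlier bindings gives v := node(node(f(y1, one), z), y1), w := node(one, node(node(f(y1, one), z), y1)).
Bind t := f(c, k); no other remaining equation mentions t.
Decompose h/3: node(one, c) ≐ node(one, c),  node(k, node(c, 4)) ≐ node(k, y1),  h(one, node(node(one, 4), k), k) ≐ h(one, z, k).
Delete trivial equation node(one, c) ≐ node(one, c).
Decompose node/2: k ≐ k,  node(c, 4) ≐ y1.
Delete trivial equation k ≐ k.
Bind y1 := node(c, 4); no other remaining equation mentions y1. Substituting into the earlier bindings gives x1 := node(c, 4), y2 := node(c, 4), v := node(node(f(node(c, 4), one), z), node(c, 4)), w := node(one, node(node(f(node(c, 4), one), z), node(c, 4))), s := f(node(c, 4), one).
Decompose h/3: one ≐ one,  node(node(one, 4), k) ≐ z,  k ≐ k.
Delete trivial equation one ≐ one.
Bind z := node(node(one, 4), k); no other remaining equation mentions z. Substituting into the earlier bindings gives v := node(node(f(node(c, 4), one), node(node(one, 4), k)), node(c, 4)), w := node(one, node(node(f(node(c, 4), one), node(node(one, 4), k)), node(c, 4))).
Delete trivial equation k ≐ k.
MGU = { x1 ↦ node(c, 4), u ↦ h(k, k, k), y2 ↦ node(c, 4), v ↦ node(node(f(node(c, 4), one), node(node(one, 4), k)), node(c, 4)), w ↦ node(one, node(node(f(node(c, 4), one), node(node(one, 4), k)), node(c, 4))), s ↦ f(node(c, 4), one), t ↦ f(c, k), y1 ↦ node(c, 4), z ↦ node(node(one, 4), k) }, so w ↦ node(one, node(node(f(node(c, 4), one), node(node(one, 4), k)), node(c, 4))).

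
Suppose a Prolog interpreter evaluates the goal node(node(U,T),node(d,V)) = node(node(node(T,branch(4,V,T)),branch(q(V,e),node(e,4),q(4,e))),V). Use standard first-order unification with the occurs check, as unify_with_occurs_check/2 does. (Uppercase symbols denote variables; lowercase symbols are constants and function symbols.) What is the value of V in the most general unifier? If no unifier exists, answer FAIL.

Decompose node/2: node(U,T) = node(node(T,branch(4,V,T)),branch(q(V,e),node(e,4),q(4,e))),  node(d,V) = V.
Decompose node/2: U = node(T,branch(4,V,T)),  T = branch(q(V,e),node(e,4),q(4,e)).
Bind U := node(T,branch(4,V,T)); no other remaining equation mentions U.
Bind T := branch(q(V,e),node(e,4),q(4,e)); no other remaining equation mentions T. Substituting into the earlier binding gives U := node(branch(q(V,e),node(e,4),q(4,e)),branch(4,V,branch(q(V,e),node(e,4),q(4,e)))).
Occurs check fails: V occurs in node(d,V); the equation V = node(d,V) has no finite solution.

FAIL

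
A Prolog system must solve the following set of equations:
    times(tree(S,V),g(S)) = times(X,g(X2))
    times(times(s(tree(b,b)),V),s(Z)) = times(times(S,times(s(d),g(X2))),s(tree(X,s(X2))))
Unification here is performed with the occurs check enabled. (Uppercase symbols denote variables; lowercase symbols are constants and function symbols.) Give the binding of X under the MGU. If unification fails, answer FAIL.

Decompose times/2: tree(S,V) = X,  g(S) = g(X2).
Bind X := tree(S,V); substituting into the one remaining equation that mentions X gives: times(times(s(tree(b,b)),V),s(Z)) = times(times(S,times(s(d),g(X2))),s(tree(tree(S,V),s(X2)))).
Decompose g/1: S = X2.
Bind S := X2; substituting into the remaining equation gives: times(times(s(tree(b,b)),V),s(Z)) = times(times(X2,times(s(d),g(X2))),s(tree(tree(X2,V),s(X2)))). Substituting into the earlier binding gives X := tree(X2,V).
Decompose times/2: times(s(tree(b,b)),V) = times(X2,times(s(d),g(X2))),  s(Z) = s(tree(tree(X2,V),s(X2))).
Decompose times/2: s(tree(b,b)) = X2,  V = times(s(d),g(X2)).
Bind X2 := s(tree(b,b)); substituting into the remaining equations gives: V = times(s(d),g(s(tree(b,b)))),  s(Z) = s(tree(tree(s(tree(b,b)),V),s(s(tree(b,b))))). Substituting into the earlier bindings gives X := tree(s(tree(b,b)),V), S := s(tree(b,b)).
Bind V := times(s(d),g(s(tree(b,b)))); substituting into the remaining equation gives: s(Z) = s(tree(tree(s(tree(b,b)),times(s(d),g(s(tree(b,b))))),s(s(tree(b,b))))). Substituting into the earlier binding gives X := tree(s(tree(b,b)),times(s(d),g(s(tree(b,b))))).
Decompose s/1: Z = tree(tree(s(tree(b,b)),times(s(d),g(s(tree(b,b))))),s(s(tree(b,b)))).
Bind Z := tree(tree(s(tree(b,b)),times(s(d),g(s(tree(b,b))))),s(s(tree(b,b)))).
MGU = { X -> tree(s(tree(b,b)),times(s(d),g(s(tree(b,b))))), S -> s(tree(b,b)), X2 -> s(tree(b,b)), V -> times(s(d),g(s(tree(b,b)))), Z -> tree(tree(s(tree(b,b)),times(s(d),g(s(tree(b,b))))),s(s(tree(b,b)))) }, so X -> tree(s(tree(b,b)),times(s(d),g(s(tree(b,b))))).

tree(s(tree(b,b)),times(s(d),g(s(tree(b,b)))))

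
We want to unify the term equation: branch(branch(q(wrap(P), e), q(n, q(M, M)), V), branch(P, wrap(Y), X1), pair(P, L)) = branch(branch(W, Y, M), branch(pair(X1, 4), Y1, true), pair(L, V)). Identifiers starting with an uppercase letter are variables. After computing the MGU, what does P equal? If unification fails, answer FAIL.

Decompose branch/3: branch(q(wrap(P), e), q(n, q(M, M)), V) = branch(W, Y, M),  branch(P, wrap(Y), X1) = branch(pair(X1, 4), Y1, true),  pair(P, L) = pair(L, V).
Decompose branch/3: q(wrap(P), e) = W,  q(n, q(M, M)) = Y,  V = M.
Bind W := q(wrap(P), e); no other remaining equation mentions W.
Bind Y := q(n, q(M, M)); substituting into the one remaining equation that mentions Y gives: branch(P, wrap(q(n, q(M, M))), X1) = branch(pair(X1, 4), Y1, true).
Bind V := M; substituting into the one remaining equation that mentions V gives: pair(P, L) = pair(L, M).
Decompose branch/3: P = pair(X1, 4),  wrap(q(n, q(M, M))) = Y1,  X1 = true.
Bind P := pair(X1, 4); substituting into the one remaining equation that mentions P gives: pair(pair(X1, 4), L) = pair(L, M). Substituting into the earlier binding gives W := q(wrap(pair(X1, 4)), e).
Bind Y1 := wrap(q(n, q(M, M))); no other remaining equation mentions Y1.
Bind X1 := true; substituting into the remaining equation gives: pair(pair(true, 4), L) = pair(L, M). Substituting into the earlier bindings gives W := q(wrap(pair(true, 4)), e), P := pair(true, 4).
Decompose pair/2: pair(true, 4) = L,  L = M.
Bind L := pair(true, 4); substituting into the remaining equation gives: pair(true, 4) = M.
Bind M := pair(true, 4). Substituting into the earlier bindings gives Y := q(n, q(pair(true, 4), pair(true, 4))), V := pair(true, 4), Y1 := wrap(q(n, q(pair(true, 4), pair(true, 4)))).
MGU = { W ↦ q(wrap(pair(true, 4)), e), Y ↦ q(n, q(pair(true, 4), pair(true, 4))), V ↦ pair(true, 4), P ↦ pair(true, 4), Y1 ↦ wrap(q(n, q(pair(true, 4), pair(true, 4)))), X1 ↦ true, L ↦ pair(true, 4), M ↦ pair(true, 4) }, so P ↦ pair(true, 4).

pair(true, 4)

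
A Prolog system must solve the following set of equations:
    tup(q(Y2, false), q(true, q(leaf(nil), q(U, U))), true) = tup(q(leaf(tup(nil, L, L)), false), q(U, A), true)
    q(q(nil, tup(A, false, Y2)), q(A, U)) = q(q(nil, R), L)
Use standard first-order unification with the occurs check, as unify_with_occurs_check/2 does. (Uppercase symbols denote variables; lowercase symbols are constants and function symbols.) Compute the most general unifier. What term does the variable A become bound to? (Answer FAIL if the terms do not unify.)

q(leaf(nil), q(true, true))

Decompose tup/3: q(Y2, false) = q(leaf(tup(nil, L, L)), false),  q(true, q(leaf(nil), q(U, U))) = q(U, A),  true = true.
Decompose q/2: Y2 = leaf(tup(nil, L, L)),  false = false.
Bind Y2 := leaf(tup(nil, L, L)); substituting into the one remaining equation that mentions Y2 gives: q(q(nil, tup(A, false, leaf(tup(nil, L, L)))), q(A, U)) = q(q(nil, R), L).
Delete trivial equation false = false.
Decompose q/2: true = U,  q(leaf(nil), q(U, U)) = A.
Bind U := true; substituting into the 2 remaining equations that mention U gives: q(leaf(nil), q(true, true)) = A,  q(q(nil, tup(A, false, leaf(tup(nil, L, L)))), q(A, true)) = q(q(nil, R), L).
Bind A := q(leaf(nil), q(true, true)); substituting into the one remaining equation that mentions A gives: q(q(nil, tup(q(leaf(nil), q(true, true)), false, leaf(tup(nil, L, L)))), q(q(leaf(nil), q(true, true)), true)) = q(q(nil, R), L).
Delete trivial equation true = true.
Decompose q/2: q(nil, tup(q(leaf(nil), q(true, true)), false, leaf(tup(nil, L, L)))) = q(nil, R),  q(q(leaf(nil), q(true, true)), true) = L.
Decompose q/2: nil = nil,  tup(q(leaf(nil), q(true, true)), false, leaf(tup(nil, L, L))) = R.
Delete trivial equation nil = nil.
Bind R := tup(q(leaf(nil), q(true, true)), false, leaf(tup(nil, L, L))); no other remaining equation mentions R.
Bind L := q(q(leaf(nil), q(true, true)), true). Substituting into the earlier bindings gives Y2 := leaf(tup(nil, q(q(leaf(nil), q(true, true)), true), q(q(leaf(nil), q(true, true)), true))), R := tup(q(leaf(nil), q(true, true)), false, leaf(tup(nil, q(q(leaf(nil), q(true, true)), true), q(q(leaf(nil), q(true, true)), true)))).
MGU = { Y2 = leaf(tup(nil, q(q(leaf(nil), q(true, true)), true), q(q(leaf(nil), q(true, true)), true))), U = true, A = q(leaf(nil), q(true, true)), R = tup(q(leaf(nil), q(true, true)), false, leaf(tup(nil, q(q(leaf(nil), q(true, true)), true), q(q(leaf(nil), q(true, true)), true)))), L = q(q(leaf(nil), q(true, true)), true) }, so A = q(leaf(nil), q(true, true)).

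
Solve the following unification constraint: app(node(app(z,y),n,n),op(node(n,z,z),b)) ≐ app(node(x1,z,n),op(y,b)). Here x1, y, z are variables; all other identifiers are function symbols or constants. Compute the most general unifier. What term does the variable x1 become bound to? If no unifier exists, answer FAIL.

Decompose app/2: node(app(z,y),n,n) ≐ node(x1,z,n),  op(node(n,z,z),b) ≐ op(y,b).
Decompose node/3: app(z,y) ≐ x1,  n ≐ z,  n ≐ n.
Bind x1 := app(z,y); no other remaining equation mentions x1.
Bind z := n; substituting into the one remaining equation that mentions z gives: op(node(n,n,n),b) ≐ op(y,b). Substituting into the earlier binding gives x1 := app(n,y).
Delete trivial equation n ≐ n.
Decompose op/2: node(n,n,n) ≐ y,  b ≐ b.
Bind y := node(n,n,n); no other remaining equation mentions y. Substituting into the earlier binding gives x1 := app(n,node(n,n,n)).
Delete trivial equation b ≐ b.
MGU = { x1 := app(n,node(n,n,n)), z := n, y := node(n,n,n) }, so x1 := app(n,node(n,n,n)).

app(n,node(n,n,n))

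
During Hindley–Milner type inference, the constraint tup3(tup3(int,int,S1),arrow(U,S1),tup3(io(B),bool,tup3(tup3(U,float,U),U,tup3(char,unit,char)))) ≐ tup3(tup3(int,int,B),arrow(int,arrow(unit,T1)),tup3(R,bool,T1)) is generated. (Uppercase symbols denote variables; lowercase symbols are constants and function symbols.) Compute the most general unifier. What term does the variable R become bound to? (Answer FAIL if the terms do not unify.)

io(arrow(unit,tup3(tup3(int,float,int),int,tup3(char,unit,char))))

Decompose tup3/3: tup3(int,int,S1) ≐ tup3(int,int,B),  arrow(U,S1) ≐ arrow(int,arrow(unit,T1)),  tup3(io(B),bool,tup3(tup3(U,float,U),U,tup3(char,unit,char))) ≐ tup3(R,bool,T1).
Decompose tup3/3: int ≐ int,  int ≐ int,  S1 ≐ B.
Delete trivial equation int ≐ int.
Delete trivial equation int ≐ int.
Bind S1 := B; substituting into the one remaining equation that mentions S1 gives: arrow(U,B) ≐ arrow(int,arrow(unit,T1)).
Decompose arrow/2: U ≐ int,  B ≐ arrow(unit,T1).
Bind U := int; substituting into the one remaining equation that mentions U gives: tup3(io(B),bool,tup3(tup3(int,float,int),int,tup3(char,unit,char))) ≐ tup3(R,bool,T1).
Bind B := arrow(unit,T1); substituting into the remaining equation gives: tup3(io(arrow(unit,T1)),bool,tup3(tup3(int,float,int),int,tup3(char,unit,char))) ≐ tup3(R,bool,T1). Substituting into the earlier binding gives S1 := arrow(unit,T1).
Decompose tup3/3: io(arrow(unit,T1)) ≐ R,  bool ≐ bool,  tup3(tup3(int,float,int),int,tup3(char,unit,char)) ≐ T1.
Bind R := io(arrow(unit,T1)); no other remaining equation mentions R.
Delete trivial equation bool ≐ bool.
Bind T1 := tup3(tup3(int,float,int),int,tup3(char,unit,char)). Substituting into the earlier bindings gives S1 := arrow(unit,tup3(tup3(int,float,int),int,tup3(char,unit,char))), B := arrow(unit,tup3(tup3(int,float,int),int,tup3(char,unit,char))), R := io(arrow(unit,tup3(tup3(int,float,int),int,tup3(char,unit,char)))).
MGU = { S1 := arrow(unit,tup3(tup3(int,float,int),int,tup3(char,unit,char))), U := int, B := arrow(unit,tup3(tup3(int,float,int),int,tup3(char,unit,char))), R := io(arrow(unit,tup3(tup3(int,float,int),int,tup3(char,unit,char)))), T1 := tup3(tup3(int,float,int),int,tup3(char,unit,char)) }, so R := io(arrow(unit,tup3(tup3(int,float,int),int,tup3(char,unit,char)))).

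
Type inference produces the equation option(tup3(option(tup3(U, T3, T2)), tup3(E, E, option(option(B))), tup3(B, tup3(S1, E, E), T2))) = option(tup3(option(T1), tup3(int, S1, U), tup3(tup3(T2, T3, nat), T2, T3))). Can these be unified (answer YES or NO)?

Decompose option/1: tup3(option(tup3(U, T3, T2)), tup3(E, E, option(option(B))), tup3(B, tup3(S1, E, E), T2)) = tup3(option(T1), tup3(int, S1, U), tup3(tup3(T2, T3, nat), T2, T3)).
Decompose tup3/3: option(tup3(U, T3, T2)) = option(T1),  tup3(E, E, option(option(B))) = tup3(int, S1, U),  tup3(B, tup3(S1, E, E), T2) = tup3(tup3(T2, T3, nat), T2, T3).
Decompose option/1: tup3(U, T3, T2) = T1.
Bind T1 := tup3(U, T3, T2); no other remaining equation mentions T1.
Decompose tup3/3: E = int,  E = S1,  option(option(B)) = U.
Bind E := int; substituting into the 2 remaining equations that mention E gives: int = S1,  tup3(B, tup3(S1, int, int), T2) = tup3(tup3(T2, T3, nat), T2, T3).
Bind S1 := int; substituting into the one remaining equation that mentions S1 gives: tup3(B, tup3(int, int, int), T2) = tup3(tup3(T2, T3, nat), T2, T3).
Bind U := option(option(B)); no other remaining equation mentions U. Substituting into the earlier binding gives T1 := tup3(option(option(B)), T3, T2).
Decompose tup3/3: B = tup3(T2, T3, nat),  tup3(int, int, int) = T2,  T2 = T3.
Bind B := tup3(T2, T3, nat); no other remaining equation mentions B. Substituting into the earlier bindings gives T1 := tup3(option(option(tup3(T2, T3, nat))), T3, T2), U := option(option(tup3(T2, T3, nat))).
Bind T2 := tup3(int, int, int); substituting into the remaining equation gives: tup3(int, int, int) = T3. Substituting into the earlier bindings gives T1 := tup3(option(option(tup3(tup3(int, int, int), T3, nat))), T3, tup3(int, int, int)), U := option(option(tup3(tup3(int, int, int), T3, nat))), B := tup3(tup3(int, int, int), T3, nat).
Bind T3 := tup3(int, int, int). Substituting into the earlier bindings gives T1 := tup3(option(option(tup3(tup3(int, int, int), tup3(int, int, int), nat))), tup3(int, int, int), tup3(int, int, int)), U := option(option(tup3(tup3(int, int, int), tup3(int, int, int), nat))), B := tup3(tup3(int, int, int), tup3(int, int, int), nat).
No equations remain and no clash or occurs-check failure arose, so a unifier exists.

YES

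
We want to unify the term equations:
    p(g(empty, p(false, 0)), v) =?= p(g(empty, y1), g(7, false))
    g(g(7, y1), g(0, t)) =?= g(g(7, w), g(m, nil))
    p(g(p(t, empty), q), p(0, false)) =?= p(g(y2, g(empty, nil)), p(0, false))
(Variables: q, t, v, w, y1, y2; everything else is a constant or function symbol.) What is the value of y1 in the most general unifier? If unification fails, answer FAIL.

Decompose p/2: g(empty, p(false, 0)) =?= g(empty, y1),  v =?= g(7, false).
Decompose g/2: empty =?= empty,  p(false, 0) =?= y1.
Delete trivial equation empty =?= empty.
Bind y1 := p(false, 0); substituting into the one remaining equation that mentions y1 gives: g(g(7, p(false, 0)), g(0, t)) =?= g(g(7, w), g(m, nil)).
Bind v := g(7, false); no other remaining equation mentions v.
Decompose g/2: g(7, p(false, 0)) =?= g(7, w),  g(0, t) =?= g(m, nil).
Decompose g/2: 7 =?= 7,  p(false, 0) =?= w.
Delete trivial equation 7 =?= 7.
Bind w := p(false, 0); no other remaining equation mentions w.
Decompose g/2: 0 =?= m,  t =?= nil.
Clash: constants 0 and m differ; no unifier exists.

FAIL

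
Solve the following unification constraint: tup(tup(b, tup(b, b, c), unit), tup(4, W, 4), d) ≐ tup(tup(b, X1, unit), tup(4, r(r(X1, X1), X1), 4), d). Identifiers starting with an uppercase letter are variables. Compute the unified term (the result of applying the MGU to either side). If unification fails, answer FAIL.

Decompose tup/3: tup(b, tup(b, b, c), unit) ≐ tup(b, X1, unit),  tup(4, W, 4) ≐ tup(4, r(r(X1, X1), X1), 4),  d ≐ d.
Decompose tup/3: b ≐ b,  tup(b, b, c) ≐ X1,  unit ≐ unit.
Delete trivial equation b ≐ b.
Bind X1 := tup(b, b, c); substituting into the one remaining equation that mentions X1 gives: tup(4, W, 4) ≐ tup(4, r(r(tup(b, b, c), tup(b, b, c)), tup(b, b, c)), 4).
Delete trivial equation unit ≐ unit.
Decompose tup/3: 4 ≐ 4,  W ≐ r(r(tup(b, b, c), tup(b, b, c)), tup(b, b, c)),  4 ≐ 4.
Delete trivial equation 4 ≐ 4.
Bind W := r(r(tup(b, b, c), tup(b, b, c)), tup(b, b, c)); no other remaining equation mentions W.
Delete trivial equation 4 ≐ 4.
Delete trivial equation d ≐ d.
Applying the MGU to either side gives tup(tup(b, tup(b, b, c), unit), tup(4, r(r(tup(b, b, c), tup(b, b, c)), tup(b, b, c)), 4), d).

tup(tup(b, tup(b, b, c), unit), tup(4, r(r(tup(b, b, c), tup(b, b, c)), tup(b, b, c)), 4), d)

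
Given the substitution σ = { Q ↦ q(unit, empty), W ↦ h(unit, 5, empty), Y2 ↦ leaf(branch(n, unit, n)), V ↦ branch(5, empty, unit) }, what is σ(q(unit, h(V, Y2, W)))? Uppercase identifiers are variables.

Replace each occurrence of W with h(unit, 5, empty).
Replace each occurrence of Y2 with leaf(branch(n, unit, n)).
Replace each occurrence of V with branch(5, empty, unit).
Result: q(unit, h(branch(5, empty, unit), leaf(branch(n, unit, n)), h(unit, 5, empty))).

q(unit, h(branch(5, empty, unit), leaf(branch(n, unit, n)), h(unit, 5, empty)))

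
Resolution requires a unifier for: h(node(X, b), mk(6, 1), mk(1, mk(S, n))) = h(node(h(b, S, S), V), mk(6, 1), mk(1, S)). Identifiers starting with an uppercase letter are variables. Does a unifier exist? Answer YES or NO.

Decompose h/3: node(X, b) = node(h(b, S, S), V),  mk(6, 1) = mk(6, 1),  mk(1, mk(S, n)) = mk(1, S).
Decompose node/2: X = h(b, S, S),  b = V.
Bind X := h(b, S, S); no other remaining equation mentions X.
Bind V := b; no other remaining equation mentions V.
Delete trivial equation mk(6, 1) = mk(6, 1).
Decompose mk/2: 1 = 1,  mk(S, n) = S.
Delete trivial equation 1 = 1.
Occurs check fails: S occurs in mk(S, n); the equation S = mk(S, n) has no finite solution.

NO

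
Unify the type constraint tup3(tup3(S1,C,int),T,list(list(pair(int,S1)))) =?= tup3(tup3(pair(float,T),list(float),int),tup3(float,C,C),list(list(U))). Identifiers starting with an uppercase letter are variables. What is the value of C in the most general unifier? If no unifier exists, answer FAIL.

list(float)

Decompose tup3/3: tup3(S1,C,int) =?= tup3(pair(float,T),list(float),int),  T =?= tup3(float,C,C),  list(list(pair(int,S1))) =?= list(list(U)).
Decompose tup3/3: S1 =?= pair(float,T),  C =?= list(float),  int =?= int.
Bind S1 := pair(float,T); substituting into the one remaining equation that mentions S1 gives: list(list(pair(int,pair(float,T)))) =?= list(list(U)).
Bind C := list(float); substituting into the one remaining equation that mentions C gives: T =?= tup3(float,list(float),list(float)).
Delete trivial equation int =?= int.
Bind T := tup3(float,list(float),list(float)); substituting into the remaining equation gives: list(list(pair(int,pair(float,tup3(float,list(float),list(float)))))) =?= list(list(U)). Substituting into the earlier binding gives S1 := pair(float,tup3(float,list(float),list(float))).
Decompose list/1: list(pair(int,pair(float,tup3(float,list(float),list(float))))) =?= list(U).
Decompose list/1: pair(int,pair(float,tup3(float,list(float),list(float)))) =?= U.
Bind U := pair(int,pair(float,tup3(float,list(float),list(float)))).
MGU = { S1 ↦ pair(float,tup3(float,list(float),list(float))), C ↦ list(float), T ↦ tup3(float,list(float),list(float)), U ↦ pair(int,pair(float,tup3(float,list(float),list(float)))) }, so C ↦ list(float).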